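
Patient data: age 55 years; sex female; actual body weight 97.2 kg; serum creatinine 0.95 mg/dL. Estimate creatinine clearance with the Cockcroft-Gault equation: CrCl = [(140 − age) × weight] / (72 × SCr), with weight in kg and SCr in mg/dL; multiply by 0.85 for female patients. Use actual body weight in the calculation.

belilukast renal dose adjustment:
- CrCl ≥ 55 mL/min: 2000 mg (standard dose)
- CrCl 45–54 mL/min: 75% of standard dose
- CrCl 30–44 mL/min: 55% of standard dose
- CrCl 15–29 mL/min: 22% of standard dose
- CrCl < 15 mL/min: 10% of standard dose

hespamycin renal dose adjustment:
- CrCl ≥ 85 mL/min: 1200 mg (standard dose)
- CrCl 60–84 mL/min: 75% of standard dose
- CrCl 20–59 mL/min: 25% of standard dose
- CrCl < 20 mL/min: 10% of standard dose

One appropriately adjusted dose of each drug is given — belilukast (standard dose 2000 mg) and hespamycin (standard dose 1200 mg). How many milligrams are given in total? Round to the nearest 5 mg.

3200 mg

CrCl = (140 − 55) × 97.2 / (72 × 0.95) × 0.85 = 8262.0 / 68.40 × 0.85 ≈ 102.7 mL/min
CrCl ≈ 103 mL/min.
belilukast: ≥ 55 mL/min → 100% of 2000 mg = 2000 mg.
hespamycin: ≥ 85 mL/min → 100% of 1200 mg = 1200 mg.
Total = 2000 + 1200 = 3200 mg.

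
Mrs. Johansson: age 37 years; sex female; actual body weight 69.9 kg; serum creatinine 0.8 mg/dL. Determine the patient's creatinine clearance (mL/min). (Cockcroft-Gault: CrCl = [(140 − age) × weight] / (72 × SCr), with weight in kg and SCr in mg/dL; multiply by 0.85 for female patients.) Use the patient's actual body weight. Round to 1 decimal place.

CrCl = (140 − 37) × 69.9 / (72 × 0.8) × 0.85 = 7199.7 / 57.60 × 0.85 ≈ 106.2 mL/min

106.2 mL/min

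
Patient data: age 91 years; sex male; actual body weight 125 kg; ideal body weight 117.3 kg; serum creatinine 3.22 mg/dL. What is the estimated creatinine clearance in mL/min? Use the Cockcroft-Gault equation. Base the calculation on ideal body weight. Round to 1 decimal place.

24.8 mL/min

CrCl = (140 − 91) × 117.3 / (72 × 3.22) = 5747.7 / 231.84 ≈ 24.8 mL/min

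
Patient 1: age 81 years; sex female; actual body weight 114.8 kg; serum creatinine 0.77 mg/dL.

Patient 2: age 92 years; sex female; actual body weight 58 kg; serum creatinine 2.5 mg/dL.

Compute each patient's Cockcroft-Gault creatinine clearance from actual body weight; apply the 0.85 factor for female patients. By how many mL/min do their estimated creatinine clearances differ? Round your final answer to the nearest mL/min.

91 mL/min

Patient 1: CrCl = (140 − 81) × 114.8 / (72 × 0.77) × 0.85 = 6773.2 / 55.44 × 0.85 ≈ 103.8 mL/min
Patient 2: CrCl = (140 − 92) × 58 / (72 × 2.5) × 0.85 = 2784.0 / 180.00 × 0.85 ≈ 13.1 mL/min
|103.8 − 13.1| = 90.7 mL/min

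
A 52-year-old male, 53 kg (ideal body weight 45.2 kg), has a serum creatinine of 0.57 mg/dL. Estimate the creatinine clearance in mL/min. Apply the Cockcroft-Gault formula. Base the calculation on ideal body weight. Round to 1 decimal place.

96.9 mL/min

CrCl = (140 − 52) × 45.2 / (72 × 0.57) = 3977.6 / 41.04 ≈ 96.9 mL/min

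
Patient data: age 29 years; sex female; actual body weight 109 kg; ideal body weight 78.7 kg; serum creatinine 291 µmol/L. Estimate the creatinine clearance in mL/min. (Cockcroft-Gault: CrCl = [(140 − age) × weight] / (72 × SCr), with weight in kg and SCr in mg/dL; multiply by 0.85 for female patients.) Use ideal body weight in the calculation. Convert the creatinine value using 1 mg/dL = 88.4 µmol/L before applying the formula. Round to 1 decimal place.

31.3 mL/min

SCr = 291 / 88.4 = 3.292 mg/dL
CrCl = (140 − 29) × 78.7 / (72 × 3.292) × 0.85 = 8735.7 / 237.02 × 0.85 ≈ 31.3 mL/min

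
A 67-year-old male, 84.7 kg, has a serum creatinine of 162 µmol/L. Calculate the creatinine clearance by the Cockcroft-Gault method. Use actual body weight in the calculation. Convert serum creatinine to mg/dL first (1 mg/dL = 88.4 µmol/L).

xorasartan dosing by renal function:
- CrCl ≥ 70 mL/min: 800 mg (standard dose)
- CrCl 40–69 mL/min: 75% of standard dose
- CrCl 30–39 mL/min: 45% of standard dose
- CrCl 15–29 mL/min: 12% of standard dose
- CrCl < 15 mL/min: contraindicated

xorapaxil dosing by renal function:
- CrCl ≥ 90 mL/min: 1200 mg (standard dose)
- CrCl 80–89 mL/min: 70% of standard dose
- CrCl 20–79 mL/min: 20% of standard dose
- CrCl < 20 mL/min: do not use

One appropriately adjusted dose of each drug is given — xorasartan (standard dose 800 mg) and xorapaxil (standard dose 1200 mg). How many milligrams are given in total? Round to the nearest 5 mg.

SCr = 162 / 88.4 = 1.833 mg/dL
CrCl = (140 − 67) × 84.7 / (72 × 1.833) = 6183.1 / 131.98 ≈ 46.9 mL/min
CrCl ≈ 47 mL/min.
xorasartan: 40–69 mL/min → 75% of 800 mg = 600 mg.
xorapaxil: 20–79 mL/min → 20% of 1200 mg = 240 mg.
Total = 600 + 240 = 840 mg.

840 mg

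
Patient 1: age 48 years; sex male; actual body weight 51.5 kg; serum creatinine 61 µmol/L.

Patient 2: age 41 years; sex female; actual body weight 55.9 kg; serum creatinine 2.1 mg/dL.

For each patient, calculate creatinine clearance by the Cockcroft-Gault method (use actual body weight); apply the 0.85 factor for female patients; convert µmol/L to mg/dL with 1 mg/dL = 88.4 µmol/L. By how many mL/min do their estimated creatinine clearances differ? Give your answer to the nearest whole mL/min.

Patient 1: SCr = 61 / 88.4 = 0.69 mg/dL
Patient 1: CrCl = (140 − 48) × 51.5 / (72 × 0.69) = 4738.0 / 49.68 ≈ 95.4 mL/min
Patient 2: CrCl = (140 − 41) × 55.9 / (72 × 2.1) × 0.85 = 5534.1 / 151.20 × 0.85 ≈ 31.1 mL/min
|95.4 − 31.1| = 64.3 mL/min

64 mL/min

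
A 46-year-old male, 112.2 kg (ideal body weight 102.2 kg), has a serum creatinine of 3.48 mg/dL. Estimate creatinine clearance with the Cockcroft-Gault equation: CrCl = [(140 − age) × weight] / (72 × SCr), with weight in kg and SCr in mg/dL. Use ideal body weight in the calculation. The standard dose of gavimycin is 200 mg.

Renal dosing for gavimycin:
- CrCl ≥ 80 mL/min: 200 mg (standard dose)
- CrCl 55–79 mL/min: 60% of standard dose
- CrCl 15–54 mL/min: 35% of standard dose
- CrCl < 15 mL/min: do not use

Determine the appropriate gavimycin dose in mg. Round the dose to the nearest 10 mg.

CrCl = (140 − 46) × 102.2 / (72 × 3.48) = 9606.8 / 250.56 ≈ 38.3 mL/min
CrCl ≈ 38 mL/min → bracket 15–54 mL/min.
35% of 200 mg = 70 mg

70 mg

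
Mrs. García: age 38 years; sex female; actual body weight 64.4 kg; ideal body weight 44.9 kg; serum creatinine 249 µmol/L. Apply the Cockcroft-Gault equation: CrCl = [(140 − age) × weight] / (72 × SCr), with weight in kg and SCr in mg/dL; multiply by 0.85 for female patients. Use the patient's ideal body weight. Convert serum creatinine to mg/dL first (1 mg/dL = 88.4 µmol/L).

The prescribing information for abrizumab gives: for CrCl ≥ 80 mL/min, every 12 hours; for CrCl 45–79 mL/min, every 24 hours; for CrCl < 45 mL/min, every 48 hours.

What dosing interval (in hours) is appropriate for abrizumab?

SCr = 249 / 88.4 = 2.817 mg/dL
CrCl = (140 − 38) × 44.9 / (72 × 2.817) × 0.85 = 4579.8 / 202.82 × 0.85 ≈ 19.2 mL/min
CrCl ≈ 19 mL/min → bracket < 45 mL/min → every 48 hours.

every 48 hours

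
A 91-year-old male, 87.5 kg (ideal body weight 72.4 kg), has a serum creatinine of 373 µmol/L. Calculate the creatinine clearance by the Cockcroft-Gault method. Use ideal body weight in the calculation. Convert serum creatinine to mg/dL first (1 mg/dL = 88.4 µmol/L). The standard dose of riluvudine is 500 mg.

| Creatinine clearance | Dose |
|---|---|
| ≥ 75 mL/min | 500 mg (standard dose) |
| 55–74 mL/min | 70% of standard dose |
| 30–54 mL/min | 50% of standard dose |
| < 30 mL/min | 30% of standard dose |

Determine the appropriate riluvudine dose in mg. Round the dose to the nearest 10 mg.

SCr = 373 / 88.4 = 4.219 mg/dL
CrCl = (140 − 91) × 72.4 / (72 × 4.219) = 3547.6 / 303.77 ≈ 11.7 mL/min
CrCl ≈ 12 mL/min → bracket < 30 mL/min.
30% of 500 mg = 150 mg

150 mg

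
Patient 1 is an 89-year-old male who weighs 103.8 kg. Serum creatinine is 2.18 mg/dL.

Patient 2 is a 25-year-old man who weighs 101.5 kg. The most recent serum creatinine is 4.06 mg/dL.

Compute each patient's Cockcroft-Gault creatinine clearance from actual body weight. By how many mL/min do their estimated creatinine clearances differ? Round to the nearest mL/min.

6 mL/min

Patient 1: CrCl = (140 − 89) × 103.8 / (72 × 2.18) = 5293.8 / 156.96 ≈ 33.7 mL/min
Patient 2: CrCl = (140 − 25) × 101.5 / (72 × 4.06) = 11672.5 / 292.32 ≈ 39.9 mL/min
|33.7 − 39.9| = 6.2 mL/min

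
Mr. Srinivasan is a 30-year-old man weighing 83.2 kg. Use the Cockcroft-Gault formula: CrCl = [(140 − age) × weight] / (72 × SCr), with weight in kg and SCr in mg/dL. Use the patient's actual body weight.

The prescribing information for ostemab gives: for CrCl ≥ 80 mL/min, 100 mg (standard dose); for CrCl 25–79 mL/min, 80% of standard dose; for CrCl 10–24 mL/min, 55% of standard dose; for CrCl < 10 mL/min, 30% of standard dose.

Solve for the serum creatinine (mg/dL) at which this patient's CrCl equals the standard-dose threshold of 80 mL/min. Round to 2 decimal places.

Standard dose requires CrCl ≥ 80 mL/min.
Set (140 − 30) × 83.2 / (72 × SCr) = 80
SCr = (140 − 30) × 83.2 / (72 × 80) = 1.589 mg/dL

1.59 mg/dL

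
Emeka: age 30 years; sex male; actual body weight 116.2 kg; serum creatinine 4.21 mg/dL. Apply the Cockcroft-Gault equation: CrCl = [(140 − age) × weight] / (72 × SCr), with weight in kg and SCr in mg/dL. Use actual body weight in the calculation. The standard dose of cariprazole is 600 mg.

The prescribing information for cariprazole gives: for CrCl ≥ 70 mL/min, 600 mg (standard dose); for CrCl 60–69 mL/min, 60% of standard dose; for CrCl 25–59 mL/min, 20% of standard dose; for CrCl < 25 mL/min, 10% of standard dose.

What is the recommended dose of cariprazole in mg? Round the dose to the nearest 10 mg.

CrCl = (140 − 30) × 116.2 / (72 × 4.21) = 12782.0 / 303.12 ≈ 42.2 mL/min
CrCl ≈ 42 mL/min → bracket 25–59 mL/min.
20% of 600 mg = 120 mg

120 mg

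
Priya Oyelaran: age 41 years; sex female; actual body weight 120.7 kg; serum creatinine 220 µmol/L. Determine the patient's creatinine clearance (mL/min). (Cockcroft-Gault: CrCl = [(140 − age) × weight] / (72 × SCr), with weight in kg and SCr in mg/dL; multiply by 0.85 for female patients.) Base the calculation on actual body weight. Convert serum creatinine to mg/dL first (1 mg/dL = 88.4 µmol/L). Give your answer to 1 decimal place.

56.7 mL/min

SCr = 220 / 88.4 = 2.489 mg/dL
CrCl = (140 − 41) × 120.7 / (72 × 2.489) × 0.85 = 11949.3 / 179.21 × 0.85 ≈ 56.7 mL/min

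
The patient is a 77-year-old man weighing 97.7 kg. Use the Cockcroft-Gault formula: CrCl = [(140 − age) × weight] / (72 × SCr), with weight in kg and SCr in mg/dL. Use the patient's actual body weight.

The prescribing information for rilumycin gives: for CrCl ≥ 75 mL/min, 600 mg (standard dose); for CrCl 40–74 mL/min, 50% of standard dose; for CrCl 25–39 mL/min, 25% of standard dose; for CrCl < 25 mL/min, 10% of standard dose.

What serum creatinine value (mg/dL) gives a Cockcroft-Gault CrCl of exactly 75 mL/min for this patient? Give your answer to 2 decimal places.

1.14 mg/dL

Standard dose requires CrCl ≥ 75 mL/min.
Set (140 − 77) × 97.7 / (72 × SCr) = 75
SCr = (140 − 77) × 97.7 / (72 × 75) = 1.140 mg/dL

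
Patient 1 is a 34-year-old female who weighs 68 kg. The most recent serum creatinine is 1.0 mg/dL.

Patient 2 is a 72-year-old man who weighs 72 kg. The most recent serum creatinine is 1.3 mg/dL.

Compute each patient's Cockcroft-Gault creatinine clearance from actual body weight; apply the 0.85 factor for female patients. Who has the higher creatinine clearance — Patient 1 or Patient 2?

Patient 1

Patient 1: CrCl = (140 − 34) × 68 / (72 × 1) × 0.85 = 7208.0 / 72.00 × 0.85 ≈ 85.1 mL/min
Patient 2: CrCl = (140 − 72) × 72 / (72 × 1.3) = 4896.0 / 93.60 ≈ 52.3 mL/min
85.1 vs 52.3 mL/min → Patient 1 is higher.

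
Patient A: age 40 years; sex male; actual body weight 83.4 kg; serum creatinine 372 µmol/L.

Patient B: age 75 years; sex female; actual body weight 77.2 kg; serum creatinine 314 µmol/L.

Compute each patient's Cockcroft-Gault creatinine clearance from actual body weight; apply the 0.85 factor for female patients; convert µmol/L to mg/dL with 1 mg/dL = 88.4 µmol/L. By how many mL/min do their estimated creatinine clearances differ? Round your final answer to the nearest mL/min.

Patient A: SCr = 372 / 88.4 = 4.208 mg/dL
Patient A: CrCl = (140 − 40) × 83.4 / (72 × 4.208) = 8340.0 / 302.98 ≈ 27.5 mL/min
Patient B: SCr = 314 / 88.4 = 3.552 mg/dL
Patient B: CrCl = (140 − 75) × 77.2 / (72 × 3.552) × 0.85 = 5018.0 / 255.74 × 0.85 ≈ 16.7 mL/min
|27.5 − 16.7| = 10.8 mL/min

11 mL/min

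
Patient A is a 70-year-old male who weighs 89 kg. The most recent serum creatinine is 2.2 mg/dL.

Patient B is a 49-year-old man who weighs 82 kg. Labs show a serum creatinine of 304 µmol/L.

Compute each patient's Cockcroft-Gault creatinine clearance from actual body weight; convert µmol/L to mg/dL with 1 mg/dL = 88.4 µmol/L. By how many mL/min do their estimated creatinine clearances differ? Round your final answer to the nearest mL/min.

9 mL/min

Patient A: CrCl = (140 − 70) × 89 / (72 × 2.2) = 6230.0 / 158.40 ≈ 39.3 mL/min
Patient B: SCr = 304 / 88.4 = 3.439 mg/dL
Patient B: CrCl = (140 − 49) × 82 / (72 × 3.439) = 7462.0 / 247.61 ≈ 30.1 mL/min
|39.3 − 30.1| = 9.2 mL/min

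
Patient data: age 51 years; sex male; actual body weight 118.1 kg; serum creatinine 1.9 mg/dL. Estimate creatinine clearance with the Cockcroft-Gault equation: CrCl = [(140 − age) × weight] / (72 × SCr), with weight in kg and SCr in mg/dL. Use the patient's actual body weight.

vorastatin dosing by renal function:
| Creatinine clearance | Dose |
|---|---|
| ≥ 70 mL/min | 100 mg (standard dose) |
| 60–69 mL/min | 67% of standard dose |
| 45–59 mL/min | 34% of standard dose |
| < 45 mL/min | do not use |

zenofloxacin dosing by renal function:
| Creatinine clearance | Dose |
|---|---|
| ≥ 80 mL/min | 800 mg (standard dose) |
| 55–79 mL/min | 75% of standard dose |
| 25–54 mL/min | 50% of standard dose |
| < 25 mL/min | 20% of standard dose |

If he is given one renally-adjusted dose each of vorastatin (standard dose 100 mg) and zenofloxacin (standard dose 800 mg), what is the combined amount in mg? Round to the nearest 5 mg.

700 mg

CrCl = (140 − 51) × 118.1 / (72 × 1.9) = 10510.9 / 136.80 ≈ 76.8 mL/min
CrCl ≈ 77 mL/min.
vorastatin: ≥ 70 mL/min → 100% of 100 mg = 100 mg.
zenofloxacin: 55–79 mL/min → 75% of 800 mg = 600 mg.
Total = 100 + 600 = 700 mg.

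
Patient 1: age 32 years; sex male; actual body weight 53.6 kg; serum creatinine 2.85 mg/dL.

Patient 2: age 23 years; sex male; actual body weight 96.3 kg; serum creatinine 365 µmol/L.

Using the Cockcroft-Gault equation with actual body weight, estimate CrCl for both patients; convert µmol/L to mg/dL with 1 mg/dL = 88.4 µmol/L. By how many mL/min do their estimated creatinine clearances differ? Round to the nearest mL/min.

10 mL/min

Patient 1: CrCl = (140 − 32) × 53.6 / (72 × 2.85) = 5788.8 / 205.20 ≈ 28.2 mL/min
Patient 2: SCr = 365 / 88.4 = 4.129 mg/dL
Patient 2: CrCl = (140 − 23) × 96.3 / (72 × 4.129) = 11267.1 / 297.29 ≈ 37.9 mL/min
|28.2 − 37.9| = 9.7 mL/min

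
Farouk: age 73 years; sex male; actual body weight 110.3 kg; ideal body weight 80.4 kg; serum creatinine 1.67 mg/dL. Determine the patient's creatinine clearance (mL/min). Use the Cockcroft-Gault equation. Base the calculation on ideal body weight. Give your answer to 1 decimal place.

44.8 mL/min

CrCl = (140 − 73) × 80.4 / (72 × 1.67) = 5386.8 / 120.24 ≈ 44.8 mL/min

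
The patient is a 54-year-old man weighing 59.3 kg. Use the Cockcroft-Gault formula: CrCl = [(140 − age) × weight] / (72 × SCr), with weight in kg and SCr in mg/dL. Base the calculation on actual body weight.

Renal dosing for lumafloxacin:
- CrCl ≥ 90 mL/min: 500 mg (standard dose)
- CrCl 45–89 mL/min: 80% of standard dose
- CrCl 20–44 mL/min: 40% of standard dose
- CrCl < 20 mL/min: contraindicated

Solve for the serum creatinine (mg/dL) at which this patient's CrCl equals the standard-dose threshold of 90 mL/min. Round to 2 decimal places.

0.79 mg/dL

Standard dose requires CrCl ≥ 90 mL/min.
Set (140 − 54) × 59.3 / (72 × SCr) = 90
SCr = (140 − 54) × 59.3 / (72 × 90) = 0.787 mg/dL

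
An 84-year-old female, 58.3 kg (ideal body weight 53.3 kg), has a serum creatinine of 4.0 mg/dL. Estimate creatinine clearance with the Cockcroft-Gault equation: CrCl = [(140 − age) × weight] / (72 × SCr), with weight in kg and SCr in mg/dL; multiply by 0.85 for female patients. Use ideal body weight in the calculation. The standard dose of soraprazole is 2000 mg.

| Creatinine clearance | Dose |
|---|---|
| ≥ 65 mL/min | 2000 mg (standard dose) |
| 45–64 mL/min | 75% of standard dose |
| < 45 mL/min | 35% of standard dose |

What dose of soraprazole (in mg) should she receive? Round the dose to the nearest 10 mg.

700 mg

CrCl = (140 − 84) × 53.3 / (72 × 4) × 0.85 = 2984.8 / 288.00 × 0.85 ≈ 8.8 mL/min
CrCl ≈ 9 mL/min → bracket < 45 mL/min.
35% of 2000 mg = 700 mg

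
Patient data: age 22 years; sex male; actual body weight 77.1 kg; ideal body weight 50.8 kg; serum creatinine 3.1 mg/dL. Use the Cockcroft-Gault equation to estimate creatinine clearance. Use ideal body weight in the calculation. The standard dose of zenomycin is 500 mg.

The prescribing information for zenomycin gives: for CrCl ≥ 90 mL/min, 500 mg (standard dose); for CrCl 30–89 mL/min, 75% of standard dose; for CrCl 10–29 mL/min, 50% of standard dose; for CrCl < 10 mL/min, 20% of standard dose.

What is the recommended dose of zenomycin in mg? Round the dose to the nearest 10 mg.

250 mg

CrCl = (140 − 22) × 50.8 / (72 × 3.1) = 5994.4 / 223.20 ≈ 26.9 mL/min
CrCl ≈ 27 mL/min → bracket 10–29 mL/min.
50% of 500 mg = 250 mg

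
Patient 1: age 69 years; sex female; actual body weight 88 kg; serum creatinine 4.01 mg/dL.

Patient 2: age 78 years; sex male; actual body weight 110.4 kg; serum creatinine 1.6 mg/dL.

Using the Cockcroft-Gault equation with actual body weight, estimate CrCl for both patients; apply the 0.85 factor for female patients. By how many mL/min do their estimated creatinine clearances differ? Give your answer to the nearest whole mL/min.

Patient 1: CrCl = (140 − 69) × 88 / (72 × 4.01) × 0.85 = 6248.0 / 288.72 × 0.85 ≈ 18.4 mL/min
Patient 2: CrCl = (140 − 78) × 110.4 / (72 × 1.6) = 6844.8 / 115.20 ≈ 59.4 mL/min
|18.4 − 59.4| = 41.0 mL/min

41 mL/min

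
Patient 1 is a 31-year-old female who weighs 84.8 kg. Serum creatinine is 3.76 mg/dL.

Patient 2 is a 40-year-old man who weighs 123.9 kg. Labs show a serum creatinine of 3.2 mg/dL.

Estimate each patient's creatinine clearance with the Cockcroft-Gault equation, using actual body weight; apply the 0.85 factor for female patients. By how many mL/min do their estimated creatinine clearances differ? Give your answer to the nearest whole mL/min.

25 mL/min

Patient 1: CrCl = (140 − 31) × 84.8 / (72 × 3.76) × 0.85 = 9243.2 / 270.72 × 0.85 ≈ 29.0 mL/min
Patient 2: CrCl = (140 − 40) × 123.9 / (72 × 3.2) = 12390.0 / 230.40 ≈ 53.8 mL/min
|29.0 − 53.8| = 24.8 mL/min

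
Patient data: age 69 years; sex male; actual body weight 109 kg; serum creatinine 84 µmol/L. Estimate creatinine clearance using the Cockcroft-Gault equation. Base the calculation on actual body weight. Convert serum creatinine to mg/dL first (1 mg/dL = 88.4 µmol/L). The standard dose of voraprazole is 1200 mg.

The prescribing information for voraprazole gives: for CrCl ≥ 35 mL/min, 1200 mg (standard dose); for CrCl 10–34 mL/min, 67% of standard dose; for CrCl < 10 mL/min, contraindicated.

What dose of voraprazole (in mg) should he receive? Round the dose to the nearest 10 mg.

SCr = 84 / 88.4 = 0.95 mg/dL
CrCl = (140 − 69) × 109 / (72 × 0.95) = 7739.0 / 68.40 ≈ 113.1 mL/min
CrCl ≈ 113 mL/min → bracket ≥ 35 mL/min.
100% of 1200 mg = 1200 mg

1200 mg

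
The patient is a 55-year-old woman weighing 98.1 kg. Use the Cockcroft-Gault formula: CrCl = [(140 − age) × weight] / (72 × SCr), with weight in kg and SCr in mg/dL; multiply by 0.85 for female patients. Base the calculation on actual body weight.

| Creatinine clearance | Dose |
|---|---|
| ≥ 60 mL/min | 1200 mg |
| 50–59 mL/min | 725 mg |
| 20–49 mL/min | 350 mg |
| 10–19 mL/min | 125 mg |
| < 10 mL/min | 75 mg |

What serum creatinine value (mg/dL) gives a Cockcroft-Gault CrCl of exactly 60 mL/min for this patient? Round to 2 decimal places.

1.64 mg/dL

Standard dose requires CrCl ≥ 60 mL/min.
Set (140 − 55) × 98.1 × 0.85 / (72 × SCr) = 60
SCr = (140 − 55) × 98.1 × 0.85 / (72 × 60) = 1.641 mg/dL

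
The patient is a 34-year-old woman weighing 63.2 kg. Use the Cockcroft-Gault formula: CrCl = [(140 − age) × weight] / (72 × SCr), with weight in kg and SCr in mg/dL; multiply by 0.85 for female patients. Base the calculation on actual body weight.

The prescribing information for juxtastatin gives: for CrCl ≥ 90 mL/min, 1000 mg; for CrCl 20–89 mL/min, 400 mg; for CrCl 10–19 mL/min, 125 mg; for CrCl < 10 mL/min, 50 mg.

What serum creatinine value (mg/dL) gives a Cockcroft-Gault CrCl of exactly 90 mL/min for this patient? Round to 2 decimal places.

Standard dose requires CrCl ≥ 90 mL/min.
Set (140 − 34) × 63.2 × 0.85 / (72 × SCr) = 90
SCr = (140 − 34) × 63.2 × 0.85 / (72 × 90) = 0.879 mg/dL

0.88 mg/dL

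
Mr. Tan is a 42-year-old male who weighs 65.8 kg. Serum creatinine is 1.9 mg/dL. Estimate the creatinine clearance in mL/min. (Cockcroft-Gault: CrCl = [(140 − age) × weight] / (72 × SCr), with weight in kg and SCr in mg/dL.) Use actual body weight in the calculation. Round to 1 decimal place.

CrCl = (140 − 42) × 65.8 / (72 × 1.9) = 6448.4 / 136.80 ≈ 47.1 mL/min

47.1 mL/min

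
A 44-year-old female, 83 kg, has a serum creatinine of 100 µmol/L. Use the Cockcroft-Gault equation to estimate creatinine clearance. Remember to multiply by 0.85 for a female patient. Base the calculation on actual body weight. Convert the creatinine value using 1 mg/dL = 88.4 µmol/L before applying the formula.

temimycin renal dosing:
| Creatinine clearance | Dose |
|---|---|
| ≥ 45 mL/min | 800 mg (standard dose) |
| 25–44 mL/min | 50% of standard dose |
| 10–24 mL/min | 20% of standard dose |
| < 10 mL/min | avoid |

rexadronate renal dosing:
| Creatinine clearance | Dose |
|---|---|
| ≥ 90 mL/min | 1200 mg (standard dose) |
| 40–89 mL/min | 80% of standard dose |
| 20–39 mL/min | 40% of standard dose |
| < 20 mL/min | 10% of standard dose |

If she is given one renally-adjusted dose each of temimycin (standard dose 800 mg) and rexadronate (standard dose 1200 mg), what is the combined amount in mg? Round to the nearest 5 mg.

SCr = 100 / 88.4 = 1.131 mg/dL
CrCl = (140 − 44) × 83 / (72 × 1.131) × 0.85 = 7968.0 / 81.43 × 0.85 ≈ 83.2 mL/min
CrCl ≈ 83 mL/min.
temimycin: ≥ 45 mL/min → 100% of 800 mg = 800 mg.
rexadronate: 40–89 mL/min → 80% of 1200 mg = 960 mg.
Total = 800 + 960 = 1760 mg.

1760 mg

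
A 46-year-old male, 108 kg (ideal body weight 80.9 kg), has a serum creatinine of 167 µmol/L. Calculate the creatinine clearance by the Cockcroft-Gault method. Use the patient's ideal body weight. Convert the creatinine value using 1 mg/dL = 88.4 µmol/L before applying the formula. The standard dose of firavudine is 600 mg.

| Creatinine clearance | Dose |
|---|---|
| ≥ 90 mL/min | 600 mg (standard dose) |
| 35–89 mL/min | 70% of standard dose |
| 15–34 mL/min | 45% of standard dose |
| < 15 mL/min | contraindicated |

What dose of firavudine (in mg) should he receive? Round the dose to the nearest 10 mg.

420 mg

SCr = 167 / 88.4 = 1.889 mg/dL
CrCl = (140 − 46) × 80.9 / (72 × 1.889) = 7604.6 / 136.01 ≈ 55.9 mL/min
CrCl ≈ 56 mL/min → bracket 35–89 mL/min.
70% of 600 mg = 420 mg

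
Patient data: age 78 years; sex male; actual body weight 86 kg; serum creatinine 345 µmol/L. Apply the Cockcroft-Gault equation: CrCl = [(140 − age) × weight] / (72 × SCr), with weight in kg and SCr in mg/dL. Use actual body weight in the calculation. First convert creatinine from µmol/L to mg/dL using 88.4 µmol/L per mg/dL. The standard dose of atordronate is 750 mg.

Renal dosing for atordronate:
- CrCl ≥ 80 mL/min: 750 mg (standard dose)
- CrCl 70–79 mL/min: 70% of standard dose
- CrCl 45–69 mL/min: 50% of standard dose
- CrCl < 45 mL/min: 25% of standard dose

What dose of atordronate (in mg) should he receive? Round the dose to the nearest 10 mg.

190 mg

SCr = 345 / 88.4 = 3.903 mg/dL
CrCl = (140 − 78) × 86 / (72 × 3.903) = 5332.0 / 281.02 ≈ 19.0 mL/min
CrCl ≈ 19 mL/min → bracket < 45 mL/min.
25% of 750 mg = 187.5 mg → 190 mg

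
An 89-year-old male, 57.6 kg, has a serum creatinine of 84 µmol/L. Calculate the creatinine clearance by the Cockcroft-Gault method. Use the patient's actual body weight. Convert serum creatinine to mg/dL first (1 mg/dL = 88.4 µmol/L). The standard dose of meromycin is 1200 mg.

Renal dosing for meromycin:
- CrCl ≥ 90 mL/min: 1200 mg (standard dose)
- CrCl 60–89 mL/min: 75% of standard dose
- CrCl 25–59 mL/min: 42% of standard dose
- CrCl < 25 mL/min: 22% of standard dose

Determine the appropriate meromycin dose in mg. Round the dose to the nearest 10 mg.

500 mg

SCr = 84 / 88.4 = 0.95 mg/dL
CrCl = (140 − 89) × 57.6 / (72 × 0.95) = 2937.6 / 68.40 ≈ 42.9 mL/min
CrCl ≈ 43 mL/min → bracket 25–59 mL/min.
42% of 1200 mg = 504 mg → 500 mg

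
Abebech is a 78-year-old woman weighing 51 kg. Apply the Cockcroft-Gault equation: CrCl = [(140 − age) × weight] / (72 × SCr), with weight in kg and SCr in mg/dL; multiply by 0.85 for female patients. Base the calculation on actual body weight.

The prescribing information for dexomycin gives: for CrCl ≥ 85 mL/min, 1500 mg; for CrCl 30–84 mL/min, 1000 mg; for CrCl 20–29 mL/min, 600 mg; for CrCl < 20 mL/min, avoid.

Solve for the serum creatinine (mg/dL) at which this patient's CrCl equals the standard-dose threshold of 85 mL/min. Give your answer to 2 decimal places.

0.44 mg/dL

Standard dose requires CrCl ≥ 85 mL/min.
Set (140 − 78) × 51 × 0.85 / (72 × SCr) = 85
SCr = (140 − 78) × 51 × 0.85 / (72 × 85) = 0.439 mg/dL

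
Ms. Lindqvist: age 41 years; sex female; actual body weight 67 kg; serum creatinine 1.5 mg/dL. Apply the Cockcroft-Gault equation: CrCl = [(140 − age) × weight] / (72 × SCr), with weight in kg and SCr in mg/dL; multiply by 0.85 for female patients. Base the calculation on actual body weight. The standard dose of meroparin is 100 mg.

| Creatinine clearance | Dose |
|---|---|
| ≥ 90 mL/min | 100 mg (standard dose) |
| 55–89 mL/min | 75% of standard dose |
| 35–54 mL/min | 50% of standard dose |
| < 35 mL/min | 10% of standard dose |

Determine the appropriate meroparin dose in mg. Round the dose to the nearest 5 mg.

50 mg

CrCl = (140 − 41) × 67 / (72 × 1.5) × 0.85 = 6633.0 / 108.00 × 0.85 ≈ 52.2 mL/min
CrCl ≈ 52 mL/min → bracket 35–54 mL/min.
50% of 100 mg = 50 mg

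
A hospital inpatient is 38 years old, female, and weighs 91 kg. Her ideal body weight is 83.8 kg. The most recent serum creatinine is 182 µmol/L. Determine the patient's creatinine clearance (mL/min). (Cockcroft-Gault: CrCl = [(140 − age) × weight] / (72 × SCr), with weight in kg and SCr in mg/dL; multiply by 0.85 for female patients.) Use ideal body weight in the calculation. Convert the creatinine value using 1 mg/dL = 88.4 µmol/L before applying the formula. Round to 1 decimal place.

49.0 mL/min

SCr = 182 / 88.4 = 2.059 mg/dL
CrCl = (140 − 38) × 83.8 / (72 × 2.059) × 0.85 = 8547.6 / 148.25 × 0.85 ≈ 49.0 mL/min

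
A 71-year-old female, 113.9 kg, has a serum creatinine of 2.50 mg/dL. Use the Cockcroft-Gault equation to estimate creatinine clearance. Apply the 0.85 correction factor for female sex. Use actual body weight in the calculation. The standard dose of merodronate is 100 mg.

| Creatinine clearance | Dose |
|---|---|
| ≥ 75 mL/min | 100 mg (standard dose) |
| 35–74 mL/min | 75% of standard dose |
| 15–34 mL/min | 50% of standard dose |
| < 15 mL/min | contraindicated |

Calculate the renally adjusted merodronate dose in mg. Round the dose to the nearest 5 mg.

CrCl = (140 − 71) × 113.9 / (72 × 2.5) × 0.85 = 7859.1 / 180.00 × 0.85 ≈ 37.1 mL/min
CrCl ≈ 37 mL/min → bracket 35–74 mL/min.
75% of 100 mg = 75 mg

75 mg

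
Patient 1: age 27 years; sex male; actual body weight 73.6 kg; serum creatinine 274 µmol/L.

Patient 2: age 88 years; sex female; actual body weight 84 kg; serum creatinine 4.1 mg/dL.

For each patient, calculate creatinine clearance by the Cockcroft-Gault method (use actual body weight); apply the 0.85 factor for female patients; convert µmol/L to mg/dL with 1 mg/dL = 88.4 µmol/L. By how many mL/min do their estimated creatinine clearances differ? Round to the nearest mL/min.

25 mL/min

Patient 1: SCr = 274 / 88.4 = 3.1 mg/dL
Patient 1: CrCl = (140 − 27) × 73.6 / (72 × 3.1) = 8316.8 / 223.20 ≈ 37.3 mL/min
Patient 2: CrCl = (140 − 88) × 84 / (72 × 4.1) × 0.85 = 4368.0 / 295.20 × 0.85 ≈ 12.6 mL/min
|37.3 − 12.6| = 24.7 mL/min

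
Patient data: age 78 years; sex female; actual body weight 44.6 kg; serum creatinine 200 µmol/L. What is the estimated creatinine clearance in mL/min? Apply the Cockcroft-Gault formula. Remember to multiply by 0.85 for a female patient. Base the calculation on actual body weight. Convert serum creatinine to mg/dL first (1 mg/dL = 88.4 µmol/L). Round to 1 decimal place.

14.4 mL/min

SCr = 200 / 88.4 = 2.262 mg/dL
CrCl = (140 − 78) × 44.6 / (72 × 2.262) × 0.85 = 2765.2 / 162.86 × 0.85 ≈ 14.4 mL/min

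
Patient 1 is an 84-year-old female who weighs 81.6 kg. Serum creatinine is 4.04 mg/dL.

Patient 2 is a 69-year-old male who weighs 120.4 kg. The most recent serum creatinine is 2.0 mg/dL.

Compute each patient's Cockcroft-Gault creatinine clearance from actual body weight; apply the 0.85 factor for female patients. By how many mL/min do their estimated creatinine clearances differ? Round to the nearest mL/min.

Patient 1: CrCl = (140 − 84) × 81.6 / (72 × 4.04) × 0.85 = 4569.6 / 290.88 × 0.85 ≈ 13.4 mL/min
Patient 2: CrCl = (140 − 69) × 120.4 / (72 × 2) = 8548.4 / 144.00 ≈ 59.4 mL/min
|13.4 − 59.4| = 46.0 mL/min

46 mL/min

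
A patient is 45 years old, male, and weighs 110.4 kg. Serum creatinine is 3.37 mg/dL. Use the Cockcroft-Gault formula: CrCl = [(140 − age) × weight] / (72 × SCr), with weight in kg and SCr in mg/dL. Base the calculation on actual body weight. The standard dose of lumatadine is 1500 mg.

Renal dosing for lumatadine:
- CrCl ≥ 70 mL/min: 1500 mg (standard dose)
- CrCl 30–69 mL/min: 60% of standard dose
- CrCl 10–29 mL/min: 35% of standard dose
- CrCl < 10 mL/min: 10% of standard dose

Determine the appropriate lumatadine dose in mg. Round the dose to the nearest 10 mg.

CrCl = (140 − 45) × 110.4 / (72 × 3.37) = 10488.0 / 242.64 ≈ 43.2 mL/min
CrCl ≈ 43 mL/min → bracket 30–69 mL/min.
60% of 1500 mg = 900 mg

900 mg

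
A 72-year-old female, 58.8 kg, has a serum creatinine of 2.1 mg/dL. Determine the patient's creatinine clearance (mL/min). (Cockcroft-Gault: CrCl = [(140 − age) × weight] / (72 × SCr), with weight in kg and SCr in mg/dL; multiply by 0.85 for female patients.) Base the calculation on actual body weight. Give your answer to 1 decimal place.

CrCl = (140 − 72) × 58.8 / (72 × 2.1) × 0.85 = 3998.4 / 151.20 × 0.85 ≈ 22.5 mL/min

22.5 mL/min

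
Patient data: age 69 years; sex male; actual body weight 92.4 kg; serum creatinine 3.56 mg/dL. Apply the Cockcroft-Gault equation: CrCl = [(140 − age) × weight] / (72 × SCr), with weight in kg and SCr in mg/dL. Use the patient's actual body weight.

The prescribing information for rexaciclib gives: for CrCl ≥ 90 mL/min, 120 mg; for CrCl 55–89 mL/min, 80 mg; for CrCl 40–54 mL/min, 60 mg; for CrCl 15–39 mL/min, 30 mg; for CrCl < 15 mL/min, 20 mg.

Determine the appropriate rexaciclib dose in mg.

30 mg

CrCl = (140 − 69) × 92.4 / (72 × 3.56) = 6560.4 / 256.32 ≈ 25.6 mL/min
CrCl ≈ 26 mL/min → bracket 15–39 mL/min.
Dose for this bracket: 30 mg.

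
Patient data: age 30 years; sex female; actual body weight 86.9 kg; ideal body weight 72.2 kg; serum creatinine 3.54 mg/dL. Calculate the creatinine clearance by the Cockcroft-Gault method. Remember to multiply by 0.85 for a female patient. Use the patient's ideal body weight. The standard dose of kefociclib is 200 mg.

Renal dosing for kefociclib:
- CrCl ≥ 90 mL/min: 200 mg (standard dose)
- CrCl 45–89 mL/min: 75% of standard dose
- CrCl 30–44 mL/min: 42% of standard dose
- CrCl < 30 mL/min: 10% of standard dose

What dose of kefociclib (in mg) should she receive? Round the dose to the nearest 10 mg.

20 mg

CrCl = (140 − 30) × 72.2 / (72 × 3.54) × 0.85 = 7942.0 / 254.88 × 0.85 ≈ 26.5 mL/min
CrCl ≈ 26 mL/min → bracket < 30 mL/min.
10% of 200 mg = 20 mg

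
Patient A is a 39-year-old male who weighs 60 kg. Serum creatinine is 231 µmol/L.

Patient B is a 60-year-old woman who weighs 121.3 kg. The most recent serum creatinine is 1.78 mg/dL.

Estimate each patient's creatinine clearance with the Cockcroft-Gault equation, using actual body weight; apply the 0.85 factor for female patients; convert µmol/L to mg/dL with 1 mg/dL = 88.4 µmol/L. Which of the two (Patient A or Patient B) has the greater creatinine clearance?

Patient B

Patient A: SCr = 231 / 88.4 = 2.613 mg/dL
Patient A: CrCl = (140 − 39) × 60 / (72 × 2.613) = 6060.0 / 188.14 ≈ 32.2 mL/min
Patient B: CrCl = (140 − 60) × 121.3 / (72 × 1.78) × 0.85 = 9704.0 / 128.16 × 0.85 ≈ 64.4 mL/min
32.2 vs 64.4 mL/min → Patient B is higher.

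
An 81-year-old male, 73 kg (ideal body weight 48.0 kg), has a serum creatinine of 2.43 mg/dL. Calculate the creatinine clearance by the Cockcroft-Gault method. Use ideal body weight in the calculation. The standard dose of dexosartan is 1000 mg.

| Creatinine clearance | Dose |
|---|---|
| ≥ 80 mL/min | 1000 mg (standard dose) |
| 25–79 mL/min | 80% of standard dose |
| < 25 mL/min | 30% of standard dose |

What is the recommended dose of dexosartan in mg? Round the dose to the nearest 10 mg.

CrCl = (140 − 81) × 48 / (72 × 2.43) = 2832.0 / 174.96 ≈ 16.2 mL/min
CrCl ≈ 16 mL/min → bracket < 25 mL/min.
30% of 1000 mg = 300 mg

300 mg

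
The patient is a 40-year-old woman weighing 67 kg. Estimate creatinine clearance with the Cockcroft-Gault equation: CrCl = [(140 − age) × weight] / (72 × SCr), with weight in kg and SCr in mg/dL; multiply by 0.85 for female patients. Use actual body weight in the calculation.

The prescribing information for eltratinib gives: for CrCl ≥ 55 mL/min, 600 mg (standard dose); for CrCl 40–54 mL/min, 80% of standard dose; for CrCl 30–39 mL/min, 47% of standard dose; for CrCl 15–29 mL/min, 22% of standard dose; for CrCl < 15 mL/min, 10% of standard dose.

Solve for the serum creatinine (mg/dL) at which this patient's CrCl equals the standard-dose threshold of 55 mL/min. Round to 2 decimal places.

Standard dose requires CrCl ≥ 55 mL/min.
Set (140 − 40) × 67 × 0.85 / (72 × SCr) = 55
SCr = (140 − 40) × 67 × 0.85 / (72 × 55) = 1.438 mg/dL

1.44 mg/dL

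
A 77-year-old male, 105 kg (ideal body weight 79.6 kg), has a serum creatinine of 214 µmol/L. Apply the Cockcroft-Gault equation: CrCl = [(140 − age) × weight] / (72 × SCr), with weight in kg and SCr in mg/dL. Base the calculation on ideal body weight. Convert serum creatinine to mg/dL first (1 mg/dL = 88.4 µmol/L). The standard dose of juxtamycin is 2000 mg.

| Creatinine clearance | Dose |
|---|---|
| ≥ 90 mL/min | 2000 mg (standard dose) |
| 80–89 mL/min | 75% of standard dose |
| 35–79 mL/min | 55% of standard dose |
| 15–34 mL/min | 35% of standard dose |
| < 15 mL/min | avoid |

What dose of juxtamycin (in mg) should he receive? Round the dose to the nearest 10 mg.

SCr = 214 / 88.4 = 2.421 mg/dL
CrCl = (140 − 77) × 79.6 / (72 × 2.421) = 5014.8 / 174.31 ≈ 28.8 mL/min
CrCl ≈ 29 mL/min → bracket 15–34 mL/min.
35% of 2000 mg = 700 mg

700 mg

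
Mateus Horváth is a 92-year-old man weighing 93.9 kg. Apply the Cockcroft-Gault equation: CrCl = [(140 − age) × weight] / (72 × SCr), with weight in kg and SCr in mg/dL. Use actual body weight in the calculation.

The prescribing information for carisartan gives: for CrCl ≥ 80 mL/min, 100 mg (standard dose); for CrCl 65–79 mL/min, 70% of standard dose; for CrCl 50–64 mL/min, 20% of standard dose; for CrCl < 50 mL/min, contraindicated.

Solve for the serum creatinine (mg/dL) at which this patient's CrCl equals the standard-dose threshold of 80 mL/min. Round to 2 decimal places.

Standard dose requires CrCl ≥ 80 mL/min.
Set (140 − 92) × 93.9 / (72 × SCr) = 80
SCr = (140 − 92) × 93.9 / (72 × 80) = 0.783 mg/dL

0.78 mg/dL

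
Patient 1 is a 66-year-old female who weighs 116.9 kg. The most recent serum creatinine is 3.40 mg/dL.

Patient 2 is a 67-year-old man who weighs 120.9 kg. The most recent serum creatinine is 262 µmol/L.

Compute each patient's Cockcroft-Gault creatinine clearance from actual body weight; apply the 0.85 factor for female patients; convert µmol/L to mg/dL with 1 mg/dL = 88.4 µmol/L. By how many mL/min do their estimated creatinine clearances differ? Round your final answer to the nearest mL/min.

Patient 1: CrCl = (140 − 66) × 116.9 / (72 × 3.4) × 0.85 = 8650.6 / 244.80 × 0.85 ≈ 30.0 mL/min
Patient 2: SCr = 262 / 88.4 = 2.964 mg/dL
Patient 2: CrCl = (140 − 67) × 120.9 / (72 × 2.964) = 8825.7 / 213.41 ≈ 41.4 mL/min
|30.0 − 41.4| = 11.4 mL/min

11 mL/min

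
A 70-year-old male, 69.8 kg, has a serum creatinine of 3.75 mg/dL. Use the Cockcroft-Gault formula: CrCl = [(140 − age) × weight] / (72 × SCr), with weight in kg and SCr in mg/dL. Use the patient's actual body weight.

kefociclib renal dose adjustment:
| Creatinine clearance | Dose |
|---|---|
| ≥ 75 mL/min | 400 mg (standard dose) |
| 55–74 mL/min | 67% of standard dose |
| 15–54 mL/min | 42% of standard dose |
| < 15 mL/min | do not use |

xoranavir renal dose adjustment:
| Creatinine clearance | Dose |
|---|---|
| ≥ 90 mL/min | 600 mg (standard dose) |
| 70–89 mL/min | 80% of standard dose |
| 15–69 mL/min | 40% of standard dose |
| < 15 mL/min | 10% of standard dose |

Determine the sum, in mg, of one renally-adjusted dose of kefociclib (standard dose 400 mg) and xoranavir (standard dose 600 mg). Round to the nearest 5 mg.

CrCl = (140 − 70) × 69.8 / (72 × 3.75) = 4886.0 / 270.00 ≈ 18.1 mL/min
CrCl ≈ 18 mL/min.
kefociclib: 15–54 mL/min → 42% of 400 mg = 168 mg.
xoranavir: 15–69 mL/min → 40% of 600 mg = 240 mg.
Total = 168 + 240 = 408 mg.

410 mg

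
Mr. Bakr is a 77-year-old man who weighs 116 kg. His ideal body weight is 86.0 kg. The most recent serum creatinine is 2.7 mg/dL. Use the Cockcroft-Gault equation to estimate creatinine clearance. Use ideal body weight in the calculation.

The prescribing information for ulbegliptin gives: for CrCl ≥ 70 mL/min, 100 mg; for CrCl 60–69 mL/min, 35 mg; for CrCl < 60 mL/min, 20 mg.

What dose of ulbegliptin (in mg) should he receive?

CrCl = (140 − 77) × 86 / (72 × 2.7) = 5418.0 / 194.40 ≈ 27.9 mL/min
CrCl ≈ 28 mL/min → bracket < 60 mL/min.
Dose for this bracket: 20 mg.

20 mg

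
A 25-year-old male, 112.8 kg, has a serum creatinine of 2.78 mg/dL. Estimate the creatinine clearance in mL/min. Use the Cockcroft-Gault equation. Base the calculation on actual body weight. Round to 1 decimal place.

64.8 mL/min

CrCl = (140 − 25) × 112.8 / (72 × 2.78) = 12972.0 / 200.16 ≈ 64.8 mL/min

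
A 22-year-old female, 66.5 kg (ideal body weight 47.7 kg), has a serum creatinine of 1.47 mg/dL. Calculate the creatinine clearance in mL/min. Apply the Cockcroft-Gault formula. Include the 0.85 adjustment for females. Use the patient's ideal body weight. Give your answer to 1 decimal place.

45.2 mL/min

CrCl = (140 − 22) × 47.7 / (72 × 1.47) × 0.85 = 5628.6 / 105.84 × 0.85 ≈ 45.2 mL/min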